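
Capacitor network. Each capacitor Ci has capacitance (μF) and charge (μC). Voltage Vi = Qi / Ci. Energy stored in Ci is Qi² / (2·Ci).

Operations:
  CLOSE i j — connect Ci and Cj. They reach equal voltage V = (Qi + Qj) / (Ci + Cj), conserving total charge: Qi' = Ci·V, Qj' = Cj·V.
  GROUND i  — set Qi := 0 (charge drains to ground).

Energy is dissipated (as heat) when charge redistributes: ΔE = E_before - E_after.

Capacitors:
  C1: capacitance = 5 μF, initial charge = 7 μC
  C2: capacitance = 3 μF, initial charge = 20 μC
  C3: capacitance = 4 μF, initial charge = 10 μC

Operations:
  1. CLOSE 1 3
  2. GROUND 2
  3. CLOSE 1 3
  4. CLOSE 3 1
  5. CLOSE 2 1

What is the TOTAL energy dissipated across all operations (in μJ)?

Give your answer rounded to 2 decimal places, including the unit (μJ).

Initial: C1(5μF, Q=7μC, V=1.40V), C2(3μF, Q=20μC, V=6.67V), C3(4μF, Q=10μC, V=2.50V)
Op 1: CLOSE 1-3: Q_total=17.00, C_total=9.00, V=1.89; Q1=9.44, Q3=7.56; dissipated=1.344
Op 2: GROUND 2: Q2=0; energy lost=66.667
Op 3: CLOSE 1-3: Q_total=17.00, C_total=9.00, V=1.89; Q1=9.44, Q3=7.56; dissipated=0.000
Op 4: CLOSE 3-1: Q_total=17.00, C_total=9.00, V=1.89; Q3=7.56, Q1=9.44; dissipated=0.000
Op 5: CLOSE 2-1: Q_total=9.44, C_total=8.00, V=1.18; Q2=3.54, Q1=5.90; dissipated=3.345
Total dissipated: 71.356 μJ

Answer: 71.36 μJ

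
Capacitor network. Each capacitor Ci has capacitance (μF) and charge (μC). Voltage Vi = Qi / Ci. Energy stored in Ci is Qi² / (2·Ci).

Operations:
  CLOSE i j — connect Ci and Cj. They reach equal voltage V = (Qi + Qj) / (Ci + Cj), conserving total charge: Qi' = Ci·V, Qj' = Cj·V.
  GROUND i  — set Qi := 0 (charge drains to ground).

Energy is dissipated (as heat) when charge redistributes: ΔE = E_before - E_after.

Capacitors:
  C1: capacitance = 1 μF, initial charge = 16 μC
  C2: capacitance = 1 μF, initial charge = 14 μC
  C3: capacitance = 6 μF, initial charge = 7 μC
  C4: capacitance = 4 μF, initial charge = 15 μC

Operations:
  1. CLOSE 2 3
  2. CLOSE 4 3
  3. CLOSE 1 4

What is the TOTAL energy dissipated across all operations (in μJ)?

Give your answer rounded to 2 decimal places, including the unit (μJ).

Initial: C1(1μF, Q=16μC, V=16.00V), C2(1μF, Q=14μC, V=14.00V), C3(6μF, Q=7μC, V=1.17V), C4(4μF, Q=15μC, V=3.75V)
Op 1: CLOSE 2-3: Q_total=21.00, C_total=7.00, V=3.00; Q2=3.00, Q3=18.00; dissipated=70.583
Op 2: CLOSE 4-3: Q_total=33.00, C_total=10.00, V=3.30; Q4=13.20, Q3=19.80; dissipated=0.675
Op 3: CLOSE 1-4: Q_total=29.20, C_total=5.00, V=5.84; Q1=5.84, Q4=23.36; dissipated=64.516
Total dissipated: 135.774 μJ

Answer: 135.77 μJ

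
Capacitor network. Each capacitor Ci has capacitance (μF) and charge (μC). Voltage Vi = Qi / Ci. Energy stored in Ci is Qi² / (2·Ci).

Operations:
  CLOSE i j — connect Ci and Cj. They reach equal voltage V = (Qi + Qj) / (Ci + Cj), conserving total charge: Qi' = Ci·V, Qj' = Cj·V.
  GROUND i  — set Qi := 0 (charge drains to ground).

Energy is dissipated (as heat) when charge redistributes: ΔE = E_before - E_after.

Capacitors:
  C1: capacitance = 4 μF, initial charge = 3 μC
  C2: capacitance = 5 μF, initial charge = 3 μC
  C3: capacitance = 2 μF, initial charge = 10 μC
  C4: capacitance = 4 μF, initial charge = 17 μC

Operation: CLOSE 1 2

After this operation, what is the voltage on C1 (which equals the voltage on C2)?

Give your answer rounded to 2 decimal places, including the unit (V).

Initial: C1(4μF, Q=3μC, V=0.75V), C2(5μF, Q=3μC, V=0.60V), C3(2μF, Q=10μC, V=5.00V), C4(4μF, Q=17μC, V=4.25V)
Op 1: CLOSE 1-2: Q_total=6.00, C_total=9.00, V=0.67; Q1=2.67, Q2=3.33; dissipated=0.025

Answer: 0.67 V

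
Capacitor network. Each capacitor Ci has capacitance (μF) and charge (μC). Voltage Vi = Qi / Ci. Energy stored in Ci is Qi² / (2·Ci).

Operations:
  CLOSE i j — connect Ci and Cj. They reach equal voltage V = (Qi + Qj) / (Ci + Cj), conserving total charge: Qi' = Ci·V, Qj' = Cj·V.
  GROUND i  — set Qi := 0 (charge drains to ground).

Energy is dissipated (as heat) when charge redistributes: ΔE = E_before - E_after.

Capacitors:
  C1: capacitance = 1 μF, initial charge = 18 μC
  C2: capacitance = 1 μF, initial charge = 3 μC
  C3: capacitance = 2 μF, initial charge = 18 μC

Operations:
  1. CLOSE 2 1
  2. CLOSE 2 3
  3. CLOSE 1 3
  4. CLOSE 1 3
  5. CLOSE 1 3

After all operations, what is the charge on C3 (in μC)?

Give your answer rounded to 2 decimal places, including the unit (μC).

Initial: C1(1μF, Q=18μC, V=18.00V), C2(1μF, Q=3μC, V=3.00V), C3(2μF, Q=18μC, V=9.00V)
Op 1: CLOSE 2-1: Q_total=21.00, C_total=2.00, V=10.50; Q2=10.50, Q1=10.50; dissipated=56.250
Op 2: CLOSE 2-3: Q_total=28.50, C_total=3.00, V=9.50; Q2=9.50, Q3=19.00; dissipated=0.750
Op 3: CLOSE 1-3: Q_total=29.50, C_total=3.00, V=9.83; Q1=9.83, Q3=19.67; dissipated=0.333
Op 4: CLOSE 1-3: Q_total=29.50, C_total=3.00, V=9.83; Q1=9.83, Q3=19.67; dissipated=0.000
Op 5: CLOSE 1-3: Q_total=29.50, C_total=3.00, V=9.83; Q1=9.83, Q3=19.67; dissipated=0.000
Final charges: Q1=9.83, Q2=9.50, Q3=19.67

Answer: 19.67 μC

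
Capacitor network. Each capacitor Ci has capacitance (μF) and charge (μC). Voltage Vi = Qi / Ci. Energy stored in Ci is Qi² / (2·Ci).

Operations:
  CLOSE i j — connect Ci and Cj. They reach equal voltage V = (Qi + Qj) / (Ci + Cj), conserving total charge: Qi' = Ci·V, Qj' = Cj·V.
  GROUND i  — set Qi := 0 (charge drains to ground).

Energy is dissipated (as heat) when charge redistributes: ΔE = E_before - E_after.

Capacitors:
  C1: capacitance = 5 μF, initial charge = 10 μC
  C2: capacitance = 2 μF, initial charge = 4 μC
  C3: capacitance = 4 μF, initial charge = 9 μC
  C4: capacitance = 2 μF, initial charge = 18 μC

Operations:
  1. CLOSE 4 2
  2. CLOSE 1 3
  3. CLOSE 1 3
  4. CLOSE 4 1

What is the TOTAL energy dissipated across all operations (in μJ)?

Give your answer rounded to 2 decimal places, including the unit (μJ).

Answer: 32.77 μJ

Derivation:
Initial: C1(5μF, Q=10μC, V=2.00V), C2(2μF, Q=4μC, V=2.00V), C3(4μF, Q=9μC, V=2.25V), C4(2μF, Q=18μC, V=9.00V)
Op 1: CLOSE 4-2: Q_total=22.00, C_total=4.00, V=5.50; Q4=11.00, Q2=11.00; dissipated=24.500
Op 2: CLOSE 1-3: Q_total=19.00, C_total=9.00, V=2.11; Q1=10.56, Q3=8.44; dissipated=0.069
Op 3: CLOSE 1-3: Q_total=19.00, C_total=9.00, V=2.11; Q1=10.56, Q3=8.44; dissipated=0.000
Op 4: CLOSE 4-1: Q_total=21.56, C_total=7.00, V=3.08; Q4=6.16, Q1=15.40; dissipated=8.203
Total dissipated: 32.773 μJ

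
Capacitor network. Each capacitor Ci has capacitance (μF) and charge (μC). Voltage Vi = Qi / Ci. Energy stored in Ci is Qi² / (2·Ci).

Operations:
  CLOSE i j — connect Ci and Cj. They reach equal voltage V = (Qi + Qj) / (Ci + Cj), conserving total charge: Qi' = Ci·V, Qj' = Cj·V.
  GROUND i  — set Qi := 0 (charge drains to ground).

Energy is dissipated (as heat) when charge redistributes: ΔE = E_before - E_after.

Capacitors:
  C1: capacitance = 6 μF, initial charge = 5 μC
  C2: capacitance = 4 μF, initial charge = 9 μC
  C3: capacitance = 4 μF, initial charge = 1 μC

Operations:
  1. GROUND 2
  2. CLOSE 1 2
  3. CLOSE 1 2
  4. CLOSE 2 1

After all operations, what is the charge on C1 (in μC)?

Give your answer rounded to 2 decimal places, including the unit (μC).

Initial: C1(6μF, Q=5μC, V=0.83V), C2(4μF, Q=9μC, V=2.25V), C3(4μF, Q=1μC, V=0.25V)
Op 1: GROUND 2: Q2=0; energy lost=10.125
Op 2: CLOSE 1-2: Q_total=5.00, C_total=10.00, V=0.50; Q1=3.00, Q2=2.00; dissipated=0.833
Op 3: CLOSE 1-2: Q_total=5.00, C_total=10.00, V=0.50; Q1=3.00, Q2=2.00; dissipated=0.000
Op 4: CLOSE 2-1: Q_total=5.00, C_total=10.00, V=0.50; Q2=2.00, Q1=3.00; dissipated=0.000
Final charges: Q1=3.00, Q2=2.00, Q3=1.00

Answer: 3.00 μC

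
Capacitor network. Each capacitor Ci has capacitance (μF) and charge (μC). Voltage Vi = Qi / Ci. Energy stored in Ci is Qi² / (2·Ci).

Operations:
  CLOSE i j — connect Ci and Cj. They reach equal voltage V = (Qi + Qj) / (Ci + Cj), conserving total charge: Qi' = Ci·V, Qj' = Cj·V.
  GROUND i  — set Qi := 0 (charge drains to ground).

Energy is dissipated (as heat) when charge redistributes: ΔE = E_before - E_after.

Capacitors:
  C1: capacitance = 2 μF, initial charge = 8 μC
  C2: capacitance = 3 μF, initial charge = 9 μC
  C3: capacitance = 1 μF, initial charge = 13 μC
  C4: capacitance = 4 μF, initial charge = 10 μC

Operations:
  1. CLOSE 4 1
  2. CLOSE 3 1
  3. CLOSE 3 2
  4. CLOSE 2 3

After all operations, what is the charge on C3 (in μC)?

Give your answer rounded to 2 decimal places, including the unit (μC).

Initial: C1(2μF, Q=8μC, V=4.00V), C2(3μF, Q=9μC, V=3.00V), C3(1μF, Q=13μC, V=13.00V), C4(4μF, Q=10μC, V=2.50V)
Op 1: CLOSE 4-1: Q_total=18.00, C_total=6.00, V=3.00; Q4=12.00, Q1=6.00; dissipated=1.500
Op 2: CLOSE 3-1: Q_total=19.00, C_total=3.00, V=6.33; Q3=6.33, Q1=12.67; dissipated=33.333
Op 3: CLOSE 3-2: Q_total=15.33, C_total=4.00, V=3.83; Q3=3.83, Q2=11.50; dissipated=4.167
Op 4: CLOSE 2-3: Q_total=15.33, C_total=4.00, V=3.83; Q2=11.50, Q3=3.83; dissipated=0.000
Final charges: Q1=12.67, Q2=11.50, Q3=3.83, Q4=12.00

Answer: 3.83 μC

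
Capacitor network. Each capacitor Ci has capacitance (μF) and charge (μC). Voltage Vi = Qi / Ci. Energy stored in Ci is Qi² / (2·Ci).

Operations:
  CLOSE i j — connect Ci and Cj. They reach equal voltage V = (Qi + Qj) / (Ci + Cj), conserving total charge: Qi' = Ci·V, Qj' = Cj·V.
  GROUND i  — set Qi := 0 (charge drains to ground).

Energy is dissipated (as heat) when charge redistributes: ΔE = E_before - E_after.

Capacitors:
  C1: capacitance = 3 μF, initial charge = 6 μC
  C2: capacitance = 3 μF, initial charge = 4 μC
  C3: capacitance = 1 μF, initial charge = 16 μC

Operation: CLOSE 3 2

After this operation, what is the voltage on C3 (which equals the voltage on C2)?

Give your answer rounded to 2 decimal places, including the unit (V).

Answer: 5.00 V

Derivation:
Initial: C1(3μF, Q=6μC, V=2.00V), C2(3μF, Q=4μC, V=1.33V), C3(1μF, Q=16μC, V=16.00V)
Op 1: CLOSE 3-2: Q_total=20.00, C_total=4.00, V=5.00; Q3=5.00, Q2=15.00; dissipated=80.667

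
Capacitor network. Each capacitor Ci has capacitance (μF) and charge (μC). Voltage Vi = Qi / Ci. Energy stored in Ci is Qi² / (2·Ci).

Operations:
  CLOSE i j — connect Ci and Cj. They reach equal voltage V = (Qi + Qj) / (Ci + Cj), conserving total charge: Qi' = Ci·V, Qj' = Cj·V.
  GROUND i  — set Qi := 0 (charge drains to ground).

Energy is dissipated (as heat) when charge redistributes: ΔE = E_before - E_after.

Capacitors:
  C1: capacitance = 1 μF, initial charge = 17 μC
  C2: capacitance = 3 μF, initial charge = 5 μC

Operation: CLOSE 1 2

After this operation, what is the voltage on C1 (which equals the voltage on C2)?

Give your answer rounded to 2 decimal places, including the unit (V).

Answer: 5.50 V

Derivation:
Initial: C1(1μF, Q=17μC, V=17.00V), C2(3μF, Q=5μC, V=1.67V)
Op 1: CLOSE 1-2: Q_total=22.00, C_total=4.00, V=5.50; Q1=5.50, Q2=16.50; dissipated=88.167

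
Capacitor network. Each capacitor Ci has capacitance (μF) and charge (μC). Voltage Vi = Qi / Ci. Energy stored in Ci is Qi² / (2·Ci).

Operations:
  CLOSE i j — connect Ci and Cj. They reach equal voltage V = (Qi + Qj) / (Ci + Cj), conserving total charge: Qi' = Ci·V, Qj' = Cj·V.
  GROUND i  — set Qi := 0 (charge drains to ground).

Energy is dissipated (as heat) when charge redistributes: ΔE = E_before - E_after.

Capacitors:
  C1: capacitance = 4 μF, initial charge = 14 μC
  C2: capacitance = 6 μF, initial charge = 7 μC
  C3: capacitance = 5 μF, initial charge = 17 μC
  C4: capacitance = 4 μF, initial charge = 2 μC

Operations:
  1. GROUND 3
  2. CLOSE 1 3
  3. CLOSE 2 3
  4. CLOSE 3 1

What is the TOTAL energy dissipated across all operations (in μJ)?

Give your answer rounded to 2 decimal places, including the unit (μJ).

Answer: 42.77 μJ

Derivation:
Initial: C1(4μF, Q=14μC, V=3.50V), C2(6μF, Q=7μC, V=1.17V), C3(5μF, Q=17μC, V=3.40V), C4(4μF, Q=2μC, V=0.50V)
Op 1: GROUND 3: Q3=0; energy lost=28.900
Op 2: CLOSE 1-3: Q_total=14.00, C_total=9.00, V=1.56; Q1=6.22, Q3=7.78; dissipated=13.611
Op 3: CLOSE 2-3: Q_total=14.78, C_total=11.00, V=1.34; Q2=8.06, Q3=6.72; dissipated=0.206
Op 4: CLOSE 3-1: Q_total=12.94, C_total=9.00, V=1.44; Q3=7.19, Q1=5.75; dissipated=0.050
Total dissipated: 42.767 μJ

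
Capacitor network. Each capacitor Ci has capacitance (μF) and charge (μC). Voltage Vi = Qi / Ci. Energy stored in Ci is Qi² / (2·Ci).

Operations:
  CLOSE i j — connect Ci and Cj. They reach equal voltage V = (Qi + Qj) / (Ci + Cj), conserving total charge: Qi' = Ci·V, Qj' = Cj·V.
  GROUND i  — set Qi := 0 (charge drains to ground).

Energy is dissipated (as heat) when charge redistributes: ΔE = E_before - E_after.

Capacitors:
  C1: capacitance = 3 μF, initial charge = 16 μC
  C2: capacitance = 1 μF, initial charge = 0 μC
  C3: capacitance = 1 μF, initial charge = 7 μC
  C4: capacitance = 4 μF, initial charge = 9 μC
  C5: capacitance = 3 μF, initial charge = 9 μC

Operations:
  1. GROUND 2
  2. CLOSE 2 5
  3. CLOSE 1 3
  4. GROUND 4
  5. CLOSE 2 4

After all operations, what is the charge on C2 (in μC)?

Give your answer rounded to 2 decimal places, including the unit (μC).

Answer: 0.45 μC

Derivation:
Initial: C1(3μF, Q=16μC, V=5.33V), C2(1μF, Q=0μC, V=0.00V), C3(1μF, Q=7μC, V=7.00V), C4(4μF, Q=9μC, V=2.25V), C5(3μF, Q=9μC, V=3.00V)
Op 1: GROUND 2: Q2=0; energy lost=0.000
Op 2: CLOSE 2-5: Q_total=9.00, C_total=4.00, V=2.25; Q2=2.25, Q5=6.75; dissipated=3.375
Op 3: CLOSE 1-3: Q_total=23.00, C_total=4.00, V=5.75; Q1=17.25, Q3=5.75; dissipated=1.042
Op 4: GROUND 4: Q4=0; energy lost=10.125
Op 5: CLOSE 2-4: Q_total=2.25, C_total=5.00, V=0.45; Q2=0.45, Q4=1.80; dissipated=2.025
Final charges: Q1=17.25, Q2=0.45, Q3=5.75, Q4=1.80, Q5=6.75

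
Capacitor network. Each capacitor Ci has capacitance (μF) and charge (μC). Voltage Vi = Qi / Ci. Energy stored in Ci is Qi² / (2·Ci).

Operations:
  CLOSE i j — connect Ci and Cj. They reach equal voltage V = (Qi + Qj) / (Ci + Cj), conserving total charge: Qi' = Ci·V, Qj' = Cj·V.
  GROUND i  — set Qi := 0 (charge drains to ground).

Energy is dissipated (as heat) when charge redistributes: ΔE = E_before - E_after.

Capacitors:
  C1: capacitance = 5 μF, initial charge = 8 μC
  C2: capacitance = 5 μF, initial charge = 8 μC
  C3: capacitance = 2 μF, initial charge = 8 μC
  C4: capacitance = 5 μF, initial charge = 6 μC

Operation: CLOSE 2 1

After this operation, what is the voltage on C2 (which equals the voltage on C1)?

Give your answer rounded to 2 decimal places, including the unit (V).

Initial: C1(5μF, Q=8μC, V=1.60V), C2(5μF, Q=8μC, V=1.60V), C3(2μF, Q=8μC, V=4.00V), C4(5μF, Q=6μC, V=1.20V)
Op 1: CLOSE 2-1: Q_total=16.00, C_total=10.00, V=1.60; Q2=8.00, Q1=8.00; dissipated=0.000

Answer: 1.60 V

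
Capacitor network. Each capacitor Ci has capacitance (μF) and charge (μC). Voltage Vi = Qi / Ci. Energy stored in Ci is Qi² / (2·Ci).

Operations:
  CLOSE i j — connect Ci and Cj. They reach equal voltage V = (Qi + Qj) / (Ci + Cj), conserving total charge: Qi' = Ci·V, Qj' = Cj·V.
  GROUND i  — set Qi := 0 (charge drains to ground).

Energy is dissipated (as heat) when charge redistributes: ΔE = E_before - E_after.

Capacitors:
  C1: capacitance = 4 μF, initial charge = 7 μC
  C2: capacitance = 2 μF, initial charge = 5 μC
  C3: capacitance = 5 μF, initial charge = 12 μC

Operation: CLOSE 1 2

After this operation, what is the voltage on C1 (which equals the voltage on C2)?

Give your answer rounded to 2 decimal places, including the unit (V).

Initial: C1(4μF, Q=7μC, V=1.75V), C2(2μF, Q=5μC, V=2.50V), C3(5μF, Q=12μC, V=2.40V)
Op 1: CLOSE 1-2: Q_total=12.00, C_total=6.00, V=2.00; Q1=8.00, Q2=4.00; dissipated=0.375

Answer: 2.00 V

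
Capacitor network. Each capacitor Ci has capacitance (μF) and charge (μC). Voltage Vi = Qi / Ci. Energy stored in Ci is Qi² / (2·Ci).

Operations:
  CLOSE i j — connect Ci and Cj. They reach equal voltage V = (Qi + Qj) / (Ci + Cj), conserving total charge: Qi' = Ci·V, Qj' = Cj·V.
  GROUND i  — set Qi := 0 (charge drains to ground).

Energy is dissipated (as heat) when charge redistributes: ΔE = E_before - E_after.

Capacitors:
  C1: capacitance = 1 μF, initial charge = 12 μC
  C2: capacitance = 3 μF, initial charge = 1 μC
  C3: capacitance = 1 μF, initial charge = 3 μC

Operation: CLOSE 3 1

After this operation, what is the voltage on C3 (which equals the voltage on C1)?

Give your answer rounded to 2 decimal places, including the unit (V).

Initial: C1(1μF, Q=12μC, V=12.00V), C2(3μF, Q=1μC, V=0.33V), C3(1μF, Q=3μC, V=3.00V)
Op 1: CLOSE 3-1: Q_total=15.00, C_total=2.00, V=7.50; Q3=7.50, Q1=7.50; dissipated=20.250

Answer: 7.50 V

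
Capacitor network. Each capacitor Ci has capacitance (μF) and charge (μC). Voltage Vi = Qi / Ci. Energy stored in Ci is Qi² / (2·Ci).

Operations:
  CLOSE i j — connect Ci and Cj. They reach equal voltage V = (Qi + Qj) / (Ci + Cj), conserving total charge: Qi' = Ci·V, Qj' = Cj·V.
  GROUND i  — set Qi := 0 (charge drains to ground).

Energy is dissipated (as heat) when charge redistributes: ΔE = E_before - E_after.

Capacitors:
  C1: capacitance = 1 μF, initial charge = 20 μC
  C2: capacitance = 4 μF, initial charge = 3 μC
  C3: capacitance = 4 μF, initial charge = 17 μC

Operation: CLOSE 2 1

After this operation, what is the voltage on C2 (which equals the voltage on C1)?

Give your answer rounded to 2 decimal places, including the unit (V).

Answer: 4.60 V

Derivation:
Initial: C1(1μF, Q=20μC, V=20.00V), C2(4μF, Q=3μC, V=0.75V), C3(4μF, Q=17μC, V=4.25V)
Op 1: CLOSE 2-1: Q_total=23.00, C_total=5.00, V=4.60; Q2=18.40, Q1=4.60; dissipated=148.225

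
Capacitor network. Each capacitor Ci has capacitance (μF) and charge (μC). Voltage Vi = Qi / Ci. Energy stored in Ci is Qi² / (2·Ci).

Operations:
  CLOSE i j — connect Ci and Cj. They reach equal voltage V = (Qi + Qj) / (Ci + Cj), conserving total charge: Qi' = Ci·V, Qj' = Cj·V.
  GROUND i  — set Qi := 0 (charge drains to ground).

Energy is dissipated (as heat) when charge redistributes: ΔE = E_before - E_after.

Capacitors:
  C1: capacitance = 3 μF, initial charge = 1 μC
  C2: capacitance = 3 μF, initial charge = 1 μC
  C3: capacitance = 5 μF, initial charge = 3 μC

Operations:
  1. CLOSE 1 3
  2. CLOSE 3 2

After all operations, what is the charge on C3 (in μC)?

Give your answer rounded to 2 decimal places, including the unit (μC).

Answer: 2.19 μC

Derivation:
Initial: C1(3μF, Q=1μC, V=0.33V), C2(3μF, Q=1μC, V=0.33V), C3(5μF, Q=3μC, V=0.60V)
Op 1: CLOSE 1-3: Q_total=4.00, C_total=8.00, V=0.50; Q1=1.50, Q3=2.50; dissipated=0.067
Op 2: CLOSE 3-2: Q_total=3.50, C_total=8.00, V=0.44; Q3=2.19, Q2=1.31; dissipated=0.026
Final charges: Q1=1.50, Q2=1.31, Q3=2.19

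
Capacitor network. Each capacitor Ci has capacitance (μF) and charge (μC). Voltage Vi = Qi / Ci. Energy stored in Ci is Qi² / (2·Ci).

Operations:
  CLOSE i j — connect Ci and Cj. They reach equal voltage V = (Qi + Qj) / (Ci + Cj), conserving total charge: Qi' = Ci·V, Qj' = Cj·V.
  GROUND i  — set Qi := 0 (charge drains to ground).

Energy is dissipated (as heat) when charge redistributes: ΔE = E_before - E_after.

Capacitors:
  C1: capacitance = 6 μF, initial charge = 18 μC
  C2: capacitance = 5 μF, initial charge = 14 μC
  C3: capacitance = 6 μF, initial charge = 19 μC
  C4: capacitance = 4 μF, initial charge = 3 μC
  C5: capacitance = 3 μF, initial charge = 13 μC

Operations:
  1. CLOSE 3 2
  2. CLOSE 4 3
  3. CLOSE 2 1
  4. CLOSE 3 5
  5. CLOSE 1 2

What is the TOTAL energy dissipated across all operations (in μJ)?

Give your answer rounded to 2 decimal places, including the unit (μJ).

Answer: 11.25 μJ

Derivation:
Initial: C1(6μF, Q=18μC, V=3.00V), C2(5μF, Q=14μC, V=2.80V), C3(6μF, Q=19μC, V=3.17V), C4(4μF, Q=3μC, V=0.75V), C5(3μF, Q=13μC, V=4.33V)
Op 1: CLOSE 3-2: Q_total=33.00, C_total=11.00, V=3.00; Q3=18.00, Q2=15.00; dissipated=0.183
Op 2: CLOSE 4-3: Q_total=21.00, C_total=10.00, V=2.10; Q4=8.40, Q3=12.60; dissipated=6.075
Op 3: CLOSE 2-1: Q_total=33.00, C_total=11.00, V=3.00; Q2=15.00, Q1=18.00; dissipated=0.000
Op 4: CLOSE 3-5: Q_total=25.60, C_total=9.00, V=2.84; Q3=17.07, Q5=8.53; dissipated=4.988
Op 5: CLOSE 1-2: Q_total=33.00, C_total=11.00, V=3.00; Q1=18.00, Q2=15.00; dissipated=0.000
Total dissipated: 11.246 μJ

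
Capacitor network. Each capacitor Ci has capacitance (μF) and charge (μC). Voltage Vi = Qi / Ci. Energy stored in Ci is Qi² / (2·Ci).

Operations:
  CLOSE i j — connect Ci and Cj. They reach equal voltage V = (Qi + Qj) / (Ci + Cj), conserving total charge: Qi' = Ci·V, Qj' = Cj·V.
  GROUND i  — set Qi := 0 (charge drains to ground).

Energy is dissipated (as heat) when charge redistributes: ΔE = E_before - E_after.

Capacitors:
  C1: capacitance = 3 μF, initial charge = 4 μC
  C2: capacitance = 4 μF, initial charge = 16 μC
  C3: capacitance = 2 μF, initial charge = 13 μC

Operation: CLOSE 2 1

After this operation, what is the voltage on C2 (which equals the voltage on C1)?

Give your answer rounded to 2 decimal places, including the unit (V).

Initial: C1(3μF, Q=4μC, V=1.33V), C2(4μF, Q=16μC, V=4.00V), C3(2μF, Q=13μC, V=6.50V)
Op 1: CLOSE 2-1: Q_total=20.00, C_total=7.00, V=2.86; Q2=11.43, Q1=8.57; dissipated=6.095

Answer: 2.86 V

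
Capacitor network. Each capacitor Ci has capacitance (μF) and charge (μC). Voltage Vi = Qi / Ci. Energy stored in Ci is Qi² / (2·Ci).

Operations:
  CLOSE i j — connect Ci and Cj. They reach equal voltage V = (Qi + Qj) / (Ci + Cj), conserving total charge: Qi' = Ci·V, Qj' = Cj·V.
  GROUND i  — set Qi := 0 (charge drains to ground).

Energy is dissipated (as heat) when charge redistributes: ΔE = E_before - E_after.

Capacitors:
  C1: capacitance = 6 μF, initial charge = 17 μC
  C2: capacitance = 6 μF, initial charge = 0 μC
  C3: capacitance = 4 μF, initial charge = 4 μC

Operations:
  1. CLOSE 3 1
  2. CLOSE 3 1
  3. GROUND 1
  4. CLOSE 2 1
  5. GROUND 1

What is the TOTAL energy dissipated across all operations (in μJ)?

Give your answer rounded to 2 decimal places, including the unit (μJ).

Answer: 17.26 μJ

Derivation:
Initial: C1(6μF, Q=17μC, V=2.83V), C2(6μF, Q=0μC, V=0.00V), C3(4μF, Q=4μC, V=1.00V)
Op 1: CLOSE 3-1: Q_total=21.00, C_total=10.00, V=2.10; Q3=8.40, Q1=12.60; dissipated=4.033
Op 2: CLOSE 3-1: Q_total=21.00, C_total=10.00, V=2.10; Q3=8.40, Q1=12.60; dissipated=0.000
Op 3: GROUND 1: Q1=0; energy lost=13.230
Op 4: CLOSE 2-1: Q_total=0.00, C_total=12.00, V=0.00; Q2=0.00, Q1=0.00; dissipated=0.000
Op 5: GROUND 1: Q1=0; energy lost=0.000
Total dissipated: 17.263 μJ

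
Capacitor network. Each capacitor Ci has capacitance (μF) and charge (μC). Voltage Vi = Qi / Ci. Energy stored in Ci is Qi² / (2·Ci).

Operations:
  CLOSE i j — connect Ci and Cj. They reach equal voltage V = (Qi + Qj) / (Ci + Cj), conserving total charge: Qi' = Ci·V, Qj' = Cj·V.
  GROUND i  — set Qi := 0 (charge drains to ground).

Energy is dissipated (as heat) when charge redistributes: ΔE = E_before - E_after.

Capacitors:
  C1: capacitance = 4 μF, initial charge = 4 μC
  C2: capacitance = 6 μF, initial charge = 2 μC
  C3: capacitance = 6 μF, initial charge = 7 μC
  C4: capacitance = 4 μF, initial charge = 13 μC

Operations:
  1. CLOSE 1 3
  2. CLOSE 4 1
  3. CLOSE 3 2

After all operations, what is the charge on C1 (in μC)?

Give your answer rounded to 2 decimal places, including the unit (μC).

Initial: C1(4μF, Q=4μC, V=1.00V), C2(6μF, Q=2μC, V=0.33V), C3(6μF, Q=7μC, V=1.17V), C4(4μF, Q=13μC, V=3.25V)
Op 1: CLOSE 1-3: Q_total=11.00, C_total=10.00, V=1.10; Q1=4.40, Q3=6.60; dissipated=0.033
Op 2: CLOSE 4-1: Q_total=17.40, C_total=8.00, V=2.17; Q4=8.70, Q1=8.70; dissipated=4.622
Op 3: CLOSE 3-2: Q_total=8.60, C_total=12.00, V=0.72; Q3=4.30, Q2=4.30; dissipated=0.882
Final charges: Q1=8.70, Q2=4.30, Q3=4.30, Q4=8.70

Answer: 8.70 μC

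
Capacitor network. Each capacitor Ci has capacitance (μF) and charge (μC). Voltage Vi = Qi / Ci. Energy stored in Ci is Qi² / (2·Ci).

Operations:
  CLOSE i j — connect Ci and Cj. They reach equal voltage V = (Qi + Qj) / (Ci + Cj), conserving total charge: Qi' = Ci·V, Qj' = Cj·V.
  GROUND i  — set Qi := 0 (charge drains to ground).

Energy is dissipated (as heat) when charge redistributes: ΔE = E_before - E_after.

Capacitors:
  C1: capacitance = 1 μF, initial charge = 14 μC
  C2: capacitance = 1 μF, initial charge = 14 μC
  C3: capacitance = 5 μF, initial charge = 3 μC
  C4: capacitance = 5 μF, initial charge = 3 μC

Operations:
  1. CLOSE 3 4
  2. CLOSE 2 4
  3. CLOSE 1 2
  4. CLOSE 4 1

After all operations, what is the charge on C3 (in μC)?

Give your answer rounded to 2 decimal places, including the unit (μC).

Initial: C1(1μF, Q=14μC, V=14.00V), C2(1μF, Q=14μC, V=14.00V), C3(5μF, Q=3μC, V=0.60V), C4(5μF, Q=3μC, V=0.60V)
Op 1: CLOSE 3-4: Q_total=6.00, C_total=10.00, V=0.60; Q3=3.00, Q4=3.00; dissipated=0.000
Op 2: CLOSE 2-4: Q_total=17.00, C_total=6.00, V=2.83; Q2=2.83, Q4=14.17; dissipated=74.817
Op 3: CLOSE 1-2: Q_total=16.83, C_total=2.00, V=8.42; Q1=8.42, Q2=8.42; dissipated=31.174
Op 4: CLOSE 4-1: Q_total=22.58, C_total=6.00, V=3.76; Q4=18.82, Q1=3.76; dissipated=12.989
Final charges: Q1=3.76, Q2=8.42, Q3=3.00, Q4=18.82

Answer: 3.00 μC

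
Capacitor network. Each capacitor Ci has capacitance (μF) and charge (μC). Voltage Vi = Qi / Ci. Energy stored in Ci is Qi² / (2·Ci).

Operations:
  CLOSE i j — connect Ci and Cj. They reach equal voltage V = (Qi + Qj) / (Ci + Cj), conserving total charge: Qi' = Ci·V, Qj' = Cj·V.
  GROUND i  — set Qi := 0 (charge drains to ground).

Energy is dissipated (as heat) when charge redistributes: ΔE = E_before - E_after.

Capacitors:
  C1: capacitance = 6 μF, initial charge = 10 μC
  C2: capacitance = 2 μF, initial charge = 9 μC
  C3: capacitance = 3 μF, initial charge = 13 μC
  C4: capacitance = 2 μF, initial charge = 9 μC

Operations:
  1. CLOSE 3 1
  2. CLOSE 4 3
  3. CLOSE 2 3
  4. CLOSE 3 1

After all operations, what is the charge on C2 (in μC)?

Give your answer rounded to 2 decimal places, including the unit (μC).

Answer: 7.60 μC

Derivation:
Initial: C1(6μF, Q=10μC, V=1.67V), C2(2μF, Q=9μC, V=4.50V), C3(3μF, Q=13μC, V=4.33V), C4(2μF, Q=9μC, V=4.50V)
Op 1: CLOSE 3-1: Q_total=23.00, C_total=9.00, V=2.56; Q3=7.67, Q1=15.33; dissipated=7.111
Op 2: CLOSE 4-3: Q_total=16.67, C_total=5.00, V=3.33; Q4=6.67, Q3=10.00; dissipated=2.269
Op 3: CLOSE 2-3: Q_total=19.00, C_total=5.00, V=3.80; Q2=7.60, Q3=11.40; dissipated=0.817
Op 4: CLOSE 3-1: Q_total=26.73, C_total=9.00, V=2.97; Q3=8.91, Q1=17.82; dissipated=1.549
Final charges: Q1=17.82, Q2=7.60, Q3=8.91, Q4=6.67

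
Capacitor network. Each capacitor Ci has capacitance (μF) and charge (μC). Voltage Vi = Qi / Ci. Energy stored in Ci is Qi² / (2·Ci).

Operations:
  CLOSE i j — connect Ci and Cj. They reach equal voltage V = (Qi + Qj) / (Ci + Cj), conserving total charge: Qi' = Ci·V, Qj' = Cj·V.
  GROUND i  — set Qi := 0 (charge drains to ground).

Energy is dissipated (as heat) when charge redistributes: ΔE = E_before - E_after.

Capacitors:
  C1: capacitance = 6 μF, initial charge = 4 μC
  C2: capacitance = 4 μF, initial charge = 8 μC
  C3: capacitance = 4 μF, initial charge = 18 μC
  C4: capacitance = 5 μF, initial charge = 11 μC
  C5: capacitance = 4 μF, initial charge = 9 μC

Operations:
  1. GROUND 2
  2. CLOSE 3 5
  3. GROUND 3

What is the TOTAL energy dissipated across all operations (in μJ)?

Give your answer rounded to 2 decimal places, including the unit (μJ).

Answer: 35.84 μJ

Derivation:
Initial: C1(6μF, Q=4μC, V=0.67V), C2(4μF, Q=8μC, V=2.00V), C3(4μF, Q=18μC, V=4.50V), C4(5μF, Q=11μC, V=2.20V), C5(4μF, Q=9μC, V=2.25V)
Op 1: GROUND 2: Q2=0; energy lost=8.000
Op 2: CLOSE 3-5: Q_total=27.00, C_total=8.00, V=3.38; Q3=13.50, Q5=13.50; dissipated=5.062
Op 3: GROUND 3: Q3=0; energy lost=22.781
Total dissipated: 35.844 μJ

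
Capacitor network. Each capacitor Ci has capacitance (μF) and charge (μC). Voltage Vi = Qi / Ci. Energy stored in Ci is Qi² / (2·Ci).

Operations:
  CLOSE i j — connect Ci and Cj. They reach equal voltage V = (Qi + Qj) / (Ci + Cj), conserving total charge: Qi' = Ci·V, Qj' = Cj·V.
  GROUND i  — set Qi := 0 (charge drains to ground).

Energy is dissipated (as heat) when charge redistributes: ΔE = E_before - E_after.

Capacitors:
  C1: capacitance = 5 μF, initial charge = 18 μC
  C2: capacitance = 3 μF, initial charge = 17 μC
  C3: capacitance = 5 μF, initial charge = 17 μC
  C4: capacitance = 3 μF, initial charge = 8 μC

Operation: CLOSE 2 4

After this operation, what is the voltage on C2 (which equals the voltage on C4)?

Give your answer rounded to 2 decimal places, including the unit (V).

Initial: C1(5μF, Q=18μC, V=3.60V), C2(3μF, Q=17μC, V=5.67V), C3(5μF, Q=17μC, V=3.40V), C4(3μF, Q=8μC, V=2.67V)
Op 1: CLOSE 2-4: Q_total=25.00, C_total=6.00, V=4.17; Q2=12.50, Q4=12.50; dissipated=6.750

Answer: 4.17 V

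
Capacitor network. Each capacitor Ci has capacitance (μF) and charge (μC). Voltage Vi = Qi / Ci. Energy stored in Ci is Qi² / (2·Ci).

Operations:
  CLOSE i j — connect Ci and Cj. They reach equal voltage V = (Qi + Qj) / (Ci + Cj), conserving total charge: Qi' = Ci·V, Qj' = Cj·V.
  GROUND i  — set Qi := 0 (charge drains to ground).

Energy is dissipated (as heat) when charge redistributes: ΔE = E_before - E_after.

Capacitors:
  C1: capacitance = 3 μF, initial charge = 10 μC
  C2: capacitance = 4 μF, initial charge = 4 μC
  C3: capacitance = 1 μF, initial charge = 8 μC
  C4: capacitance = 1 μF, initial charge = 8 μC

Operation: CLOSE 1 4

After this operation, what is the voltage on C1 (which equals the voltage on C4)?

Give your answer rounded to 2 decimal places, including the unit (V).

Initial: C1(3μF, Q=10μC, V=3.33V), C2(4μF, Q=4μC, V=1.00V), C3(1μF, Q=8μC, V=8.00V), C4(1μF, Q=8μC, V=8.00V)
Op 1: CLOSE 1-4: Q_total=18.00, C_total=4.00, V=4.50; Q1=13.50, Q4=4.50; dissipated=8.167

Answer: 4.50 V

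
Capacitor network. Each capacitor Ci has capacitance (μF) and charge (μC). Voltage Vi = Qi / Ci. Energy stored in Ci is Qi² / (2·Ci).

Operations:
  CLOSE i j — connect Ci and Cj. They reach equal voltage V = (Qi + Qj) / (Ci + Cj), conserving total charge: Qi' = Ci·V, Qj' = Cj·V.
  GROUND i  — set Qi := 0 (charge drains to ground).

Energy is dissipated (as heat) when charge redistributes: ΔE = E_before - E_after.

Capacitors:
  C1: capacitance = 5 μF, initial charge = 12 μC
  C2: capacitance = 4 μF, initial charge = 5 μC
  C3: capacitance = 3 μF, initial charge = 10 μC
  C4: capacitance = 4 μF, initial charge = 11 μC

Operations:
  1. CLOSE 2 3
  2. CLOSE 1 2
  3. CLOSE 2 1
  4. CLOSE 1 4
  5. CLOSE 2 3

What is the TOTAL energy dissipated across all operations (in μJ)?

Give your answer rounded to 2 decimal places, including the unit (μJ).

Answer: 4.05 μJ

Derivation:
Initial: C1(5μF, Q=12μC, V=2.40V), C2(4μF, Q=5μC, V=1.25V), C3(3μF, Q=10μC, V=3.33V), C4(4μF, Q=11μC, V=2.75V)
Op 1: CLOSE 2-3: Q_total=15.00, C_total=7.00, V=2.14; Q2=8.57, Q3=6.43; dissipated=3.720
Op 2: CLOSE 1-2: Q_total=20.57, C_total=9.00, V=2.29; Q1=11.43, Q2=9.14; dissipated=0.073
Op 3: CLOSE 2-1: Q_total=20.57, C_total=9.00, V=2.29; Q2=9.14, Q1=11.43; dissipated=0.000
Op 4: CLOSE 1-4: Q_total=22.43, C_total=9.00, V=2.49; Q1=12.46, Q4=9.97; dissipated=0.240
Op 5: CLOSE 2-3: Q_total=15.57, C_total=7.00, V=2.22; Q2=8.90, Q3=6.67; dissipated=0.017
Total dissipated: 4.051 μJ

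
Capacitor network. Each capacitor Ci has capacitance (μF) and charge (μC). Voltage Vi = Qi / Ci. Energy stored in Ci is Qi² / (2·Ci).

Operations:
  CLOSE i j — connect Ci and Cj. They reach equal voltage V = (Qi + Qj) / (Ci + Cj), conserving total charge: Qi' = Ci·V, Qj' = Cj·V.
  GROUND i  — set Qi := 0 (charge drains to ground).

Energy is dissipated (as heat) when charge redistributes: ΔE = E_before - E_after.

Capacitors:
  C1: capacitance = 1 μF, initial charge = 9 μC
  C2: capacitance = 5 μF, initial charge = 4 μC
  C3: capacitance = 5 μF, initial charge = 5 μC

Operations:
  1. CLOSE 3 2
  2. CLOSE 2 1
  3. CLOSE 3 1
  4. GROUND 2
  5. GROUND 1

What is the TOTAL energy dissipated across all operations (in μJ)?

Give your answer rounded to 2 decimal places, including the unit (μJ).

Initial: C1(1μF, Q=9μC, V=9.00V), C2(5μF, Q=4μC, V=0.80V), C3(5μF, Q=5μC, V=1.00V)
Op 1: CLOSE 3-2: Q_total=9.00, C_total=10.00, V=0.90; Q3=4.50, Q2=4.50; dissipated=0.050
Op 2: CLOSE 2-1: Q_total=13.50, C_total=6.00, V=2.25; Q2=11.25, Q1=2.25; dissipated=27.337
Op 3: CLOSE 3-1: Q_total=6.75, C_total=6.00, V=1.12; Q3=5.62, Q1=1.12; dissipated=0.759
Op 4: GROUND 2: Q2=0; energy lost=12.656
Op 5: GROUND 1: Q1=0; energy lost=0.633
Total dissipated: 41.436 μJ

Answer: 41.44 μJ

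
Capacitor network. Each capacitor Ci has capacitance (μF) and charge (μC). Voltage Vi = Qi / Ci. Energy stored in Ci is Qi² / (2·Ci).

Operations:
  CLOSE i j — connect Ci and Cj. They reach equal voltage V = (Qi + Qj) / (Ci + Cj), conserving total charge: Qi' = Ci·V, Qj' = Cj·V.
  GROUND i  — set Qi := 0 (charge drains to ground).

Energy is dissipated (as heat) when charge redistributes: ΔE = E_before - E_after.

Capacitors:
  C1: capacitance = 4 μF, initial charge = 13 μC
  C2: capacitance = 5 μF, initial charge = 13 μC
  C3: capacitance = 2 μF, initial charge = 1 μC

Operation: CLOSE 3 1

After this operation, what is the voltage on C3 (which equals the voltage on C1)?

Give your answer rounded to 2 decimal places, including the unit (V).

Initial: C1(4μF, Q=13μC, V=3.25V), C2(5μF, Q=13μC, V=2.60V), C3(2μF, Q=1μC, V=0.50V)
Op 1: CLOSE 3-1: Q_total=14.00, C_total=6.00, V=2.33; Q3=4.67, Q1=9.33; dissipated=5.042

Answer: 2.33 V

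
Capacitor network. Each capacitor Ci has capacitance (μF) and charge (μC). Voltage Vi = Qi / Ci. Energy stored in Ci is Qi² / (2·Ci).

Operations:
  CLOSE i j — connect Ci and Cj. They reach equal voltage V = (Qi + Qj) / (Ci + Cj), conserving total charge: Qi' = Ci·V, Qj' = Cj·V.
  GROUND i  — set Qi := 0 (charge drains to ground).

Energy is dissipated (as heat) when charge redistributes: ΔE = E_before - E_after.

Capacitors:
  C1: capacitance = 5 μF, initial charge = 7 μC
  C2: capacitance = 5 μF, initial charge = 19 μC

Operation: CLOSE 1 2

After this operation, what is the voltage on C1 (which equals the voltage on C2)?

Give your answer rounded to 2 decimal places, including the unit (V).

Initial: C1(5μF, Q=7μC, V=1.40V), C2(5μF, Q=19μC, V=3.80V)
Op 1: CLOSE 1-2: Q_total=26.00, C_total=10.00, V=2.60; Q1=13.00, Q2=13.00; dissipated=7.200

Answer: 2.60 V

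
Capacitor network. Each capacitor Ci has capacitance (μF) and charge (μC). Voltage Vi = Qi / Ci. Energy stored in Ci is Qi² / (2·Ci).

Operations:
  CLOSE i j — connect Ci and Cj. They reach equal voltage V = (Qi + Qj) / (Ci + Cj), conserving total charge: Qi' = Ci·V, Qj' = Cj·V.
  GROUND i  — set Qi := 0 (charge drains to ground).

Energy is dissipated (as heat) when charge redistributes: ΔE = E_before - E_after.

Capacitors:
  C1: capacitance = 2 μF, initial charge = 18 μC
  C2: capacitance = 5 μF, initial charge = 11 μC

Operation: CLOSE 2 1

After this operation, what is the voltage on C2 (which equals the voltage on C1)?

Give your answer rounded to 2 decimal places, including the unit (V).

Initial: C1(2μF, Q=18μC, V=9.00V), C2(5μF, Q=11μC, V=2.20V)
Op 1: CLOSE 2-1: Q_total=29.00, C_total=7.00, V=4.14; Q2=20.71, Q1=8.29; dissipated=33.029

Answer: 4.14 V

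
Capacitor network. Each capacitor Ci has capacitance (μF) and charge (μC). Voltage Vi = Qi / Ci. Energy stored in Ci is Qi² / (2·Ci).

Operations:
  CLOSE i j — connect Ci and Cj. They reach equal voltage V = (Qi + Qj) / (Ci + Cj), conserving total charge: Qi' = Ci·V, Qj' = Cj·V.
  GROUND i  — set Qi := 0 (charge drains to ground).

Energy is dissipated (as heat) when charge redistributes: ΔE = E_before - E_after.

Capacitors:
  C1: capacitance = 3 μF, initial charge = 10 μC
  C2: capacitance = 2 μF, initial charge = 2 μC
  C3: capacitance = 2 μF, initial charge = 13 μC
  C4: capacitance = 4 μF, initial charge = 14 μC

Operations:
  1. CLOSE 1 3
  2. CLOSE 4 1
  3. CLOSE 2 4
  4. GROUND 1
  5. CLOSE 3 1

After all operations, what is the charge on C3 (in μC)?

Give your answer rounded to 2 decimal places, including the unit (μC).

Initial: C1(3μF, Q=10μC, V=3.33V), C2(2μF, Q=2μC, V=1.00V), C3(2μF, Q=13μC, V=6.50V), C4(4μF, Q=14μC, V=3.50V)
Op 1: CLOSE 1-3: Q_total=23.00, C_total=5.00, V=4.60; Q1=13.80, Q3=9.20; dissipated=6.017
Op 2: CLOSE 4-1: Q_total=27.80, C_total=7.00, V=3.97; Q4=15.89, Q1=11.91; dissipated=1.037
Op 3: CLOSE 2-4: Q_total=17.89, C_total=6.00, V=2.98; Q2=5.96, Q4=11.92; dissipated=5.886
Op 4: GROUND 1: Q1=0; energy lost=23.658
Op 5: CLOSE 3-1: Q_total=9.20, C_total=5.00, V=1.84; Q3=3.68, Q1=5.52; dissipated=12.696
Final charges: Q1=5.52, Q2=5.96, Q3=3.68, Q4=11.92

Answer: 3.68 μC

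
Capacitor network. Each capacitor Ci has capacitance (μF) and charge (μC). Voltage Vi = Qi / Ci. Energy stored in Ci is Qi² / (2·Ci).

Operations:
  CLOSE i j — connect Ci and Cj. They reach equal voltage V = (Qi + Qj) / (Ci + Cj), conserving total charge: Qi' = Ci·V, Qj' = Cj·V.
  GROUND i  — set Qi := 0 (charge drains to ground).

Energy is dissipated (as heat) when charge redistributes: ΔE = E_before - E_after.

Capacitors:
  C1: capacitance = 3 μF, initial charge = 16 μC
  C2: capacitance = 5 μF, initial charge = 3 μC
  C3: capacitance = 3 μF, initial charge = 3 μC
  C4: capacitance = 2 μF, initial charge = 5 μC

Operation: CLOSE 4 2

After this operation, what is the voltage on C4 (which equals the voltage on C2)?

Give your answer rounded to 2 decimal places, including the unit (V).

Answer: 1.14 V

Derivation:
Initial: C1(3μF, Q=16μC, V=5.33V), C2(5μF, Q=3μC, V=0.60V), C3(3μF, Q=3μC, V=1.00V), C4(2μF, Q=5μC, V=2.50V)
Op 1: CLOSE 4-2: Q_total=8.00, C_total=7.00, V=1.14; Q4=2.29, Q2=5.71; dissipated=2.579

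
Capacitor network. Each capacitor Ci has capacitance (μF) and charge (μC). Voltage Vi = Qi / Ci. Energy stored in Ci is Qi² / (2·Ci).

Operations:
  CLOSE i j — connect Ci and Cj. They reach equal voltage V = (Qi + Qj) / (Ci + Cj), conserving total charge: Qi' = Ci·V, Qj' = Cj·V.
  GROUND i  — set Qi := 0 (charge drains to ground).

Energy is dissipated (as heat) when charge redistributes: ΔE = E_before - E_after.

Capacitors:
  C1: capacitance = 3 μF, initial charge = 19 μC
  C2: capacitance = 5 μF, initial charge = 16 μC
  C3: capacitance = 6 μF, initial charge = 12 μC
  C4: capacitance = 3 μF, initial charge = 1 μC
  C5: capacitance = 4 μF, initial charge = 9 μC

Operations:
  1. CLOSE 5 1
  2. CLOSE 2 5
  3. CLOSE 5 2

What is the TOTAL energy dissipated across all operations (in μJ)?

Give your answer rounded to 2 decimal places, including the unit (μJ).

Initial: C1(3μF, Q=19μC, V=6.33V), C2(5μF, Q=16μC, V=3.20V), C3(6μF, Q=12μC, V=2.00V), C4(3μF, Q=1μC, V=0.33V), C5(4μF, Q=9μC, V=2.25V)
Op 1: CLOSE 5-1: Q_total=28.00, C_total=7.00, V=4.00; Q5=16.00, Q1=12.00; dissipated=14.292
Op 2: CLOSE 2-5: Q_total=32.00, C_total=9.00, V=3.56; Q2=17.78, Q5=14.22; dissipated=0.711
Op 3: CLOSE 5-2: Q_total=32.00, C_total=9.00, V=3.56; Q5=14.22, Q2=17.78; dissipated=0.000
Total dissipated: 15.003 μJ

Answer: 15.00 μJ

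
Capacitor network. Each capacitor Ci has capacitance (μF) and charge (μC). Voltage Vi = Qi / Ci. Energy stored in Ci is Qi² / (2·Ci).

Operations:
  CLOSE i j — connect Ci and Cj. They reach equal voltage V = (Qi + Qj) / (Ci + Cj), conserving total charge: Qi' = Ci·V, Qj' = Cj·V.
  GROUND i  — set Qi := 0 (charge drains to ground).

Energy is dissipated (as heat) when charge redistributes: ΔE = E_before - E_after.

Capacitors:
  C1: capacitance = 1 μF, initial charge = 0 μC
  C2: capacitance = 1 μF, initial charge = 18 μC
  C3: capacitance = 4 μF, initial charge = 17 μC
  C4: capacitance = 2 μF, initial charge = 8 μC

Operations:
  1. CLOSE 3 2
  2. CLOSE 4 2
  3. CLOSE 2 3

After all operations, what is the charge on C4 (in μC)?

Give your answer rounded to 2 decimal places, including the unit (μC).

Answer: 10.00 μC

Derivation:
Initial: C1(1μF, Q=0μC, V=0.00V), C2(1μF, Q=18μC, V=18.00V), C3(4μF, Q=17μC, V=4.25V), C4(2μF, Q=8μC, V=4.00V)
Op 1: CLOSE 3-2: Q_total=35.00, C_total=5.00, V=7.00; Q3=28.00, Q2=7.00; dissipated=75.625
Op 2: CLOSE 4-2: Q_total=15.00, C_total=3.00, V=5.00; Q4=10.00, Q2=5.00; dissipated=3.000
Op 3: CLOSE 2-3: Q_total=33.00, C_total=5.00, V=6.60; Q2=6.60, Q3=26.40; dissipated=1.600
Final charges: Q1=0.00, Q2=6.60, Q3=26.40, Q4=10.00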